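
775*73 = 56575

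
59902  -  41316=18586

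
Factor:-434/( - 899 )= 14/29=2^1*7^1*29^( - 1) 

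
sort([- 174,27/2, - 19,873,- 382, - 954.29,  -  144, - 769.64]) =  [-954.29,- 769.64, - 382,-174,-144, - 19, 27/2,873] 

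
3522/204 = 17+9/34 = 17.26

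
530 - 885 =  - 355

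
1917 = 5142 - 3225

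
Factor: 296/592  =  2^( - 1 )  =  1/2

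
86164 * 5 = 430820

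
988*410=405080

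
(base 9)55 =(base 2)110010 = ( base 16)32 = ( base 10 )50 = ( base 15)35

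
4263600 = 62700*68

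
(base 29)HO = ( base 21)13d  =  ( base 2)1000000101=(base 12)371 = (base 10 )517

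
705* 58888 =41516040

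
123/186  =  41/62  =  0.66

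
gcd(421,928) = 1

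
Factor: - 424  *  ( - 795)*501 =2^3*3^2*5^1*53^2*167^1 = 168877080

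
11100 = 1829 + 9271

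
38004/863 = 38004/863 = 44.04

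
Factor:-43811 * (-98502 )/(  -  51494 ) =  - 2157735561/25747  =  - 3^1 * 193^1*227^1*16417^1*25747^( - 1 )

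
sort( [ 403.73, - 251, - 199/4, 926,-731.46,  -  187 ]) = [ - 731.46,- 251, - 187 , - 199/4, 403.73, 926] 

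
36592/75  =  487  +  67/75 = 487.89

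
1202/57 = 21+5/57  =  21.09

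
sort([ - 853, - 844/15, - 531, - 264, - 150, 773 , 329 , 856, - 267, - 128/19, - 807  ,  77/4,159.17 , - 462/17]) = [ - 853, - 807, - 531 , - 267, - 264, - 150, - 844/15, - 462/17, - 128/19,77/4,159.17, 329,773,856]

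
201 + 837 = 1038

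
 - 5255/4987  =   - 5255/4987=-  1.05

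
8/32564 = 2/8141 = 0.00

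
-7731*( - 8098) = 62605638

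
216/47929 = 216/47929=0.00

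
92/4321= 92/4321 = 0.02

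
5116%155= 1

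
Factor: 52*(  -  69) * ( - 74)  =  265512=   2^3*3^1*13^1*23^1*37^1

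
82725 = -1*( - 82725) 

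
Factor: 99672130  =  2^1*5^1 *29^1*31^1*11087^1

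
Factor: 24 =2^3 * 3^1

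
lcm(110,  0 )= 0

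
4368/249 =17+45/83 = 17.54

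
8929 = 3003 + 5926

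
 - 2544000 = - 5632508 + 3088508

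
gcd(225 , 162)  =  9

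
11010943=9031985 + 1978958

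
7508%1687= 760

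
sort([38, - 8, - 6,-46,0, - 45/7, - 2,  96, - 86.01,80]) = [ - 86.01, - 46, - 8, - 45/7, - 6, - 2, 0,38,80,96]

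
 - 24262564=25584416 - 49846980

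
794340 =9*88260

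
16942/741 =22+640/741 =22.86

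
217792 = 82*2656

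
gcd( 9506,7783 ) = 1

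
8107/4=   8107/4 = 2026.75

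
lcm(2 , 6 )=6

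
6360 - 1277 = 5083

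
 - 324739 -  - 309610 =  - 15129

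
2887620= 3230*894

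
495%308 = 187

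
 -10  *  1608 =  - 16080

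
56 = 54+2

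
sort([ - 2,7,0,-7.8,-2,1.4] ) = [ - 7.8,- 2, - 2 , 0,1.4, 7] 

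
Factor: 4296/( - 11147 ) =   -  2^3*3^1*71^ ( - 1) * 157^( - 1 )*179^1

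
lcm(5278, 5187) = 300846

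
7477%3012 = 1453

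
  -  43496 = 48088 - 91584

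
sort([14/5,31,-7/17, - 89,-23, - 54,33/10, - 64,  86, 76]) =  [ - 89, - 64,-54, - 23, -7/17,14/5 , 33/10 , 31,76 , 86 ]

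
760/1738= 380/869 =0.44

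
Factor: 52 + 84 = 136= 2^3*17^1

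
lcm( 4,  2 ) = 4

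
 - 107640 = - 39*2760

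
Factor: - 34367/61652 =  -2^ ( - 2 ) * 15413^( - 1)* 34367^1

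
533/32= 16 + 21/32= 16.66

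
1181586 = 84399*14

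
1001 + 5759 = 6760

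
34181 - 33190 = 991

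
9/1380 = 3/460 = 0.01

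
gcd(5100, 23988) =12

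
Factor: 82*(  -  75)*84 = -2^3 * 3^2 *5^2*7^1 *41^1 = -  516600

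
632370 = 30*21079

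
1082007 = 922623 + 159384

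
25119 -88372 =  - 63253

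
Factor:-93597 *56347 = - 3^1 *7^1*29^2*67^1*4457^1  =  - 5273910159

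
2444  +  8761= 11205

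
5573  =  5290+283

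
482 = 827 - 345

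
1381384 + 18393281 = 19774665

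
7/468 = 7/468= 0.01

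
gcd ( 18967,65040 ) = 1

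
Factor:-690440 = -2^3 * 5^1*41^1*421^1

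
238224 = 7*34032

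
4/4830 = 2/2415 = 0.00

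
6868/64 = 107 + 5/16 = 107.31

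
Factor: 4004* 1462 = 2^3* 7^1  *11^1*13^1*17^1*43^1=5853848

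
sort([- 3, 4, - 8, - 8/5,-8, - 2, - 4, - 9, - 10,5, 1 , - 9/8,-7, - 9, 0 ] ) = [ - 10 ,-9, - 9, - 8, - 8, - 7,-4, - 3, - 2, - 8/5, - 9/8, 0,1, 4,5]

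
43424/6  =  7237 +1/3 = 7237.33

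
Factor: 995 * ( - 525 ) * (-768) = 2^8*3^2*5^3*7^1* 199^1 = 401184000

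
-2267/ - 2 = 1133 + 1/2= 1133.50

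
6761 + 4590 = 11351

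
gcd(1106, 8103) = 1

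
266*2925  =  778050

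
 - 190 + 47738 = 47548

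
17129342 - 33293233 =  - 16163891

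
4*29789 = 119156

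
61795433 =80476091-18680658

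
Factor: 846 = 2^1*3^2*47^1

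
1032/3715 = 1032/3715=0.28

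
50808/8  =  6351 = 6351.00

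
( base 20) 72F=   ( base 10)2855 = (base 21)69K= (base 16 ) B27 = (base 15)ca5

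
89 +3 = 92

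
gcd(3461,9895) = 1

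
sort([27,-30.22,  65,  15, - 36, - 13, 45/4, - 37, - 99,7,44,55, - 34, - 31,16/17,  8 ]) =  [ - 99, - 37, - 36,-34, - 31, - 30.22,-13,16/17,7, 8 , 45/4, 15,27,  44,55, 65] 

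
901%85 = 51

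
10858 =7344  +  3514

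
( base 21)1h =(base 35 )13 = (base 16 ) 26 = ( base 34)14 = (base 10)38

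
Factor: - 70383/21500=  - 2^( - 2) * 3^1*5^( - 3 ) *29^1*43^(-1)*809^1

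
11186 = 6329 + 4857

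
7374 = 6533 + 841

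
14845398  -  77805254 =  - 62959856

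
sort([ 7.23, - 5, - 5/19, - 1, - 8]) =[ - 8, - 5, - 1 , -5/19, 7.23] 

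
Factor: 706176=2^7*3^2*613^1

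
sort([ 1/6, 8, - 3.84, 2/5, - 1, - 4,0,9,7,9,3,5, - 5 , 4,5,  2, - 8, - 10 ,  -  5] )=[  -  10,-8,- 5, - 5,  -  4, -3.84,-1,0  ,  1/6,2/5,2,3,4,  5 , 5 , 7,8, 9,9 ] 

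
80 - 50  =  30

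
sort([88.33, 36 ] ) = [36 , 88.33 ]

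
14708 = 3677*4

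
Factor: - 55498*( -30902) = 1714999196 = 2^2*15451^1 *27749^1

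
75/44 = 75/44 =1.70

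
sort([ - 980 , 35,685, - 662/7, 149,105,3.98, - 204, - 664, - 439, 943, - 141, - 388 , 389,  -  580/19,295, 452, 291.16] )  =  [-980,-664,-439, - 388 , - 204 , - 141, - 662/7, - 580/19,3.98, 35, 105, 149, 291.16, 295, 389, 452, 685, 943] 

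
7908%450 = 258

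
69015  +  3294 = 72309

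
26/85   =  26/85 = 0.31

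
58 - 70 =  - 12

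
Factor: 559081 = 559081^1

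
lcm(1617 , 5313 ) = 37191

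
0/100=0 = 0.00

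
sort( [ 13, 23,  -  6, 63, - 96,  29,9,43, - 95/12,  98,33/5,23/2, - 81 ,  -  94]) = [  -  96, - 94,  -  81,-95/12, -6,33/5,9 , 23/2 , 13,23,29,43,63,98 ] 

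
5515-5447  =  68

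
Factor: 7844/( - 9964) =-37^1*47^(-1 ) = -37/47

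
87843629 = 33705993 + 54137636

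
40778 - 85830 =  - 45052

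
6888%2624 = 1640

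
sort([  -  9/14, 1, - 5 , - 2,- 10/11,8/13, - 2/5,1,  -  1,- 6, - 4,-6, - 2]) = [-6, - 6, - 5,- 4, - 2, - 2, -1 ,- 10/11,-9/14, - 2/5 , 8/13,1,1 ] 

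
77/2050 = 77/2050  =  0.04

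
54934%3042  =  178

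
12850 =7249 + 5601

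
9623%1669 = 1278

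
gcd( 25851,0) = 25851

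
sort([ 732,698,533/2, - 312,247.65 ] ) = [ - 312,247.65 , 533/2 , 698, 732]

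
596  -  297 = 299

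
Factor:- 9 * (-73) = 657=3^2*73^1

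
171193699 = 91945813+79247886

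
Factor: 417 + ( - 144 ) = 3^1 * 7^1*13^1= 273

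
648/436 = 1 + 53/109= 1.49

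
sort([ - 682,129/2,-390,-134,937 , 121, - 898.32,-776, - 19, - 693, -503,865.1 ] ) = [ - 898.32, - 776,-693, - 682, - 503,  -  390, - 134,-19,129/2, 121, 865.1,937 ]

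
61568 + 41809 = 103377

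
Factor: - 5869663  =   -5869663^1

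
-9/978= - 3/326 =- 0.01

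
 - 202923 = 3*( - 67641) 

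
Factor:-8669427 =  - 3^1*13^1*222293^1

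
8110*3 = 24330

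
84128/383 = 219 + 251/383 = 219.66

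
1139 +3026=4165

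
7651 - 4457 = 3194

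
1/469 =1/469 = 0.00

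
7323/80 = 7323/80 =91.54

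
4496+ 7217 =11713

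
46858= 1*46858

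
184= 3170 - 2986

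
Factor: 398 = 2^1*199^1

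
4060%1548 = 964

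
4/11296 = 1/2824=0.00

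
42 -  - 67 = 109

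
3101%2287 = 814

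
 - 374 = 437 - 811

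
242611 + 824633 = 1067244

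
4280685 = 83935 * 51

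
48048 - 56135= -8087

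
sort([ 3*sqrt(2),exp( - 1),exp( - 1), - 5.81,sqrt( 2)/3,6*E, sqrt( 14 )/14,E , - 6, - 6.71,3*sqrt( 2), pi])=[ -6.71, - 6, - 5.81,sqrt( 14)/14, exp(-1),exp( - 1),sqrt( 2)/3,E,  pi,3*sqrt(2 ),3*sqrt ( 2),6*E ] 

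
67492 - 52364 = 15128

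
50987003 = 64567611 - 13580608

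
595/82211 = 595/82211=0.01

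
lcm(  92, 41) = 3772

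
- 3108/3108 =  - 1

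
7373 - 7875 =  - 502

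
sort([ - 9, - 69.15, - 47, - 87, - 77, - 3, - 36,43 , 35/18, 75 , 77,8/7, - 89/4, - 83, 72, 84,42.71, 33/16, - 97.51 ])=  [ - 97.51, - 87, - 83, - 77,-69.15, - 47, - 36,- 89/4, - 9, -3, 8/7,35/18, 33/16, 42.71,  43, 72,75,  77, 84 ]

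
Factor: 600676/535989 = 2^2 * 3^ ( - 1 ) *53^( - 1) * 3371^( - 1)*150169^1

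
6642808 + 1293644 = 7936452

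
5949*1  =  5949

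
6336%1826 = 858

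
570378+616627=1187005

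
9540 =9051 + 489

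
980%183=65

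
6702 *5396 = 36163992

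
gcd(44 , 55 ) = 11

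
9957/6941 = 9957/6941 = 1.43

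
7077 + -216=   6861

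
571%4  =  3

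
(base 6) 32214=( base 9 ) 6031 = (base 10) 4402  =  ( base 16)1132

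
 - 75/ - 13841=75/13841 = 0.01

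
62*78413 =4861606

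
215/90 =43/18 = 2.39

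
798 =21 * 38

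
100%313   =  100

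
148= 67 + 81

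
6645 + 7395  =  14040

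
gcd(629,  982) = 1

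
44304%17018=10268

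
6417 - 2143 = 4274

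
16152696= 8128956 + 8023740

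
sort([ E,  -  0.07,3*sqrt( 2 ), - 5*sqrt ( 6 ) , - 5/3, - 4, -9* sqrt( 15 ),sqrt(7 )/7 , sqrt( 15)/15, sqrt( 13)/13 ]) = [ - 9*sqrt (15 ), - 5 * sqrt (6 ), - 4, - 5/3, - 0.07,sqrt( 15 ) /15,sqrt( 13)/13 , sqrt(7)/7, E, 3*sqrt( 2) ] 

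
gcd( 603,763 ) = 1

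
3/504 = 1/168 = 0.01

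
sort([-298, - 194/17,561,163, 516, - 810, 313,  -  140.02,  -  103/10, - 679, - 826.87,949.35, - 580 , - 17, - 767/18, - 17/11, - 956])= [ - 956, - 826.87, - 810, - 679,-580, - 298, - 140.02,  -  767/18 , - 17, - 194/17, - 103/10, - 17/11 , 163,313,516,561,949.35 ]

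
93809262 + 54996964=148806226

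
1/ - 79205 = - 1 + 79204/79205=   - 0.00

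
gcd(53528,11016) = 8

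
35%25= 10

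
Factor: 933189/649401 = 19^( - 1)*197^1*1579^1 * 11393^( - 1 ) =311063/216467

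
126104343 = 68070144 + 58034199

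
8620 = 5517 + 3103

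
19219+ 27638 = 46857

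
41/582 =41/582 = 0.07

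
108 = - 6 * ( - 18)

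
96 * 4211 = 404256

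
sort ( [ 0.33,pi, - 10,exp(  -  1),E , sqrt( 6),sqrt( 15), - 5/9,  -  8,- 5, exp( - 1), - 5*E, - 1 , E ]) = [ - 5*E, - 10, - 8, - 5, - 1, - 5/9,  0.33, exp( - 1 ), exp( - 1),sqrt( 6 ),  E,E, pi, sqrt( 15) ]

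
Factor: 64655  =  5^1*67^1*193^1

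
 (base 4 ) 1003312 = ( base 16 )10f6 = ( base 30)4om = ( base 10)4342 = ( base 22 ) 8l8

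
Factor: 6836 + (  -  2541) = 4295 = 5^1*859^1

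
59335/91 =652 + 3/91=652.03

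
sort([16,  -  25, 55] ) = [- 25,  16,55 ] 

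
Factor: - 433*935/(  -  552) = 404855/552 = 2^(-3)*3^ ( - 1)*5^1*11^1*17^1*23^(- 1) * 433^1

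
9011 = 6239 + 2772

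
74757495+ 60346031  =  135103526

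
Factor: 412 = 2^2*103^1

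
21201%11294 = 9907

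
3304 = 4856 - 1552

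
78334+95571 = 173905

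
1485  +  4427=5912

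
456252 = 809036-352784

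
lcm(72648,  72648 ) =72648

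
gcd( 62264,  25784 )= 8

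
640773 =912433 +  - 271660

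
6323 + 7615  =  13938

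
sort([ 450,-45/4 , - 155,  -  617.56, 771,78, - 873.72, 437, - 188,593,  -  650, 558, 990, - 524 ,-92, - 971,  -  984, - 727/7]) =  [ - 984,-971, - 873.72 , - 650, -617.56, - 524, - 188,  -  155, - 727/7,-92,  -  45/4,78,437, 450, 558, 593, 771 , 990 ] 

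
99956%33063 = 767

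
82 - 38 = 44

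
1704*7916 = 13488864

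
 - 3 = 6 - 9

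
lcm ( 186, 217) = 1302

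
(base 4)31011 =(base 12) 599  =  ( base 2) 1101000101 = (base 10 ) 837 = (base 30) rr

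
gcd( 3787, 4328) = 541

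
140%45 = 5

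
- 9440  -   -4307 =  - 5133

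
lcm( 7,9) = 63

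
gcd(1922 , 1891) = 31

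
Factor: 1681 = 41^2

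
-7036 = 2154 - 9190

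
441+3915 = 4356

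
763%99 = 70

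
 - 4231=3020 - 7251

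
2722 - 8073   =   - 5351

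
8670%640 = 350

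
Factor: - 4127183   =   - 41^1*43^1 * 2341^1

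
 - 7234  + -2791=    - 10025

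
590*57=33630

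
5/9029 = 5/9029= 0.00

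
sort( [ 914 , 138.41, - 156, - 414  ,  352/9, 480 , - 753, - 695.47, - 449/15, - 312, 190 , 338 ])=[ - 753 ,-695.47,  -  414, - 312 , - 156, - 449/15,  352/9,138.41, 190, 338,480, 914]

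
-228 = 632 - 860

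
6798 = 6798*1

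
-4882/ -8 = 2441/4 = 610.25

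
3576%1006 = 558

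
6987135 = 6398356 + 588779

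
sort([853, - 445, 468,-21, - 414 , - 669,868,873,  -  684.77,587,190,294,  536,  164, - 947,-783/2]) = [ - 947, - 684.77, - 669, - 445,  -  414,  -  783/2, - 21,  164,190,294,468,536,587, 853,868,873 ]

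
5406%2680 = 46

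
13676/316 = 43 + 22/79 = 43.28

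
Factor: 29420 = 2^2*5^1*1471^1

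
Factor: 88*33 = 2^3 * 3^1*11^2 = 2904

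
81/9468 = 9/1052 = 0.01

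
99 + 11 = 110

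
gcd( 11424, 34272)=11424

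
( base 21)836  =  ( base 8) 7015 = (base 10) 3597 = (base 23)6i9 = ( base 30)3TR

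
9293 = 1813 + 7480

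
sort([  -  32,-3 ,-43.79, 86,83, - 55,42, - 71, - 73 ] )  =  [ - 73,-71,  -  55,-43.79, - 32 , - 3,42,83,86] 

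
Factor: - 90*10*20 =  - 2^4*3^2 *5^3 = - 18000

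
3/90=1/30= 0.03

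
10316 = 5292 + 5024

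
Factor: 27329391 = 3^2*19^1 * 71^1*2251^1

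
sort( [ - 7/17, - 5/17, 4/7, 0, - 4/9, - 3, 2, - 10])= [ - 10, - 3, - 4/9, - 7/17, - 5/17, 0, 4/7, 2 ] 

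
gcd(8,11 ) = 1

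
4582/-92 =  - 50  +  9/46 = - 49.80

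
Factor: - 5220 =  - 2^2 * 3^2 * 5^1 * 29^1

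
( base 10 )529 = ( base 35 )F4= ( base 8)1021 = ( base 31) h2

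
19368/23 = 842 + 2/23 = 842.09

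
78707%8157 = 5294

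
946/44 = 21 +1/2=21.50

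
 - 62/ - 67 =62/67 = 0.93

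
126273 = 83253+43020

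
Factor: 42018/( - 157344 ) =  - 2^(  -  4 )*11^( - 1 )*47^1 = - 47/176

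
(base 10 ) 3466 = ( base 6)24014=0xD8A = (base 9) 4671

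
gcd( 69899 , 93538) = 1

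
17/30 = 17/30 = 0.57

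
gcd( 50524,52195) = 1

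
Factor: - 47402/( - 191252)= 2^( - 1)*173^1*349^( - 1) = 173/698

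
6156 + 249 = 6405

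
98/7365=98/7365 = 0.01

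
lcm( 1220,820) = 50020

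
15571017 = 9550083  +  6020934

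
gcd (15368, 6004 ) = 4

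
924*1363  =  1259412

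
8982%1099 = 190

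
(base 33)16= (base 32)17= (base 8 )47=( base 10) 39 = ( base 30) 19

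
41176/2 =20588= 20588.00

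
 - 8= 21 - 29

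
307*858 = 263406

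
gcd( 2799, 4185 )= 9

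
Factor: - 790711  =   - 79^1* 10009^1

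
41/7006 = 41/7006=0.01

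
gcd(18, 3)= 3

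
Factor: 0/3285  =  0 = 0^1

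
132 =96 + 36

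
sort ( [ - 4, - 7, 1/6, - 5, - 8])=[-8,-7, - 5, - 4,  1/6] 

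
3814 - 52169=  - 48355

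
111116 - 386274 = - 275158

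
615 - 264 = 351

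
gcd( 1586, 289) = 1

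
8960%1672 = 600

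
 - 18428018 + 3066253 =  - 15361765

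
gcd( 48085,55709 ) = 1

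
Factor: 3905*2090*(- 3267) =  - 26663457150 = - 2^1*3^3*  5^2*11^4 * 19^1*71^1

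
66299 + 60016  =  126315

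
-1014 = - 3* 338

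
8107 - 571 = 7536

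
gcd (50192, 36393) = 1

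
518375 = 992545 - 474170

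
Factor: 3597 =3^1*11^1*109^1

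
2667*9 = 24003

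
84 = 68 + 16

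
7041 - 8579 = - 1538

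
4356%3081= 1275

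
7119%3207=705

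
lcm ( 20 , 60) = 60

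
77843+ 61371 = 139214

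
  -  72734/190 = - 383 + 18/95 = -382.81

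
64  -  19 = 45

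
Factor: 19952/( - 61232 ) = - 29^1 * 89^( - 1) = -  29/89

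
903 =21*43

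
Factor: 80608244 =2^2*2767^1*7283^1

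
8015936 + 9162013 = 17177949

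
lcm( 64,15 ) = 960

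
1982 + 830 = 2812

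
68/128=17/32=0.53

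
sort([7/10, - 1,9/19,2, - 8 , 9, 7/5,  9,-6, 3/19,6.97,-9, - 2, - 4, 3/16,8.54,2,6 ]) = [-9, - 8, - 6,- 4, - 2,  -  1,3/19,3/16,9/19,7/10,7/5, 2, 2,6,  6.97,  8.54,9, 9 ]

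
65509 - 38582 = 26927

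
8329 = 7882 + 447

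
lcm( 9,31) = 279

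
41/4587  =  41/4587 = 0.01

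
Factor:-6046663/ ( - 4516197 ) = 863809/645171 =3^ ( -1 ) * 73^1*109^ (-1 )*1973^( - 1)*11833^1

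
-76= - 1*76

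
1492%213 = 1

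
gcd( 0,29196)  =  29196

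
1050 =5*210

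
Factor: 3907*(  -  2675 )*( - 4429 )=5^2 * 43^1*103^1*107^1*3907^1 =46288475525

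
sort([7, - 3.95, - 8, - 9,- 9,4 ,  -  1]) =[ - 9, - 9 , - 8 ,-3.95, - 1, 4, 7]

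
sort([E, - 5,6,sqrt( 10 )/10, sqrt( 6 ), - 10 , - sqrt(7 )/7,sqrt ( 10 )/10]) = [ - 10, - 5, - sqrt( 7 ) /7,sqrt( 10 )/10, sqrt ( 10)/10,sqrt(6),E , 6]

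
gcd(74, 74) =74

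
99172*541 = 53652052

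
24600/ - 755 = -33 + 63/151 = - 32.58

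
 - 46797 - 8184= -54981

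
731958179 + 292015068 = 1023973247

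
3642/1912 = 1821/956 =1.90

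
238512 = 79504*3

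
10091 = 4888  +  5203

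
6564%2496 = 1572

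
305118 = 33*9246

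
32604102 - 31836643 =767459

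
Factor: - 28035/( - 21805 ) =3^2*7^( - 1) = 9/7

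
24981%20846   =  4135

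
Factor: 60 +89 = 149 = 149^1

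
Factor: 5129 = 23^1*223^1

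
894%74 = 6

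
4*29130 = 116520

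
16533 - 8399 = 8134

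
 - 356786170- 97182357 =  - 453968527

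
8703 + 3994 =12697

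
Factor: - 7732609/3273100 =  - 2^( - 2) *5^ ( - 2 )*31^1*71^(-1)*461^( - 1)*249439^1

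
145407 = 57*2551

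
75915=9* 8435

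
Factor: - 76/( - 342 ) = 2^1*3^( - 2 )=2/9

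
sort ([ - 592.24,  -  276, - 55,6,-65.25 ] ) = [ - 592.24, - 276,  -  65.25,- 55, 6] 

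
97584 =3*32528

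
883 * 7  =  6181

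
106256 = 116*916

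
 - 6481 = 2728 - 9209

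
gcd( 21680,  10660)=20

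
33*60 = 1980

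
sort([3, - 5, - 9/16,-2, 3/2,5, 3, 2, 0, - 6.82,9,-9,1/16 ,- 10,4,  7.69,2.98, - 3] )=[-10,-9,-6.82, - 5 ,  -  3 , -2, - 9/16,  0,1/16, 3/2, 2 , 2.98, 3 , 3,4,5,7.69,9] 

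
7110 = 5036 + 2074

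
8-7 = 1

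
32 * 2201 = 70432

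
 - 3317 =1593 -4910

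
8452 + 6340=14792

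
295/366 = 295/366=0.81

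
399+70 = 469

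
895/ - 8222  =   - 1  +  7327/8222=   - 0.11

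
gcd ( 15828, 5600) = 4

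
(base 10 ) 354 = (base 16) 162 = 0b101100010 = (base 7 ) 1014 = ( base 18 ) 11c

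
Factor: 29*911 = 29^1 * 911^1  =  26419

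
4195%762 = 385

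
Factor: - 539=-7^2*11^1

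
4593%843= 378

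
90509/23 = 3935+4/23 =3935.17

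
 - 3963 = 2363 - 6326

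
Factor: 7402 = 2^1*3701^1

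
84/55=1+29/55 = 1.53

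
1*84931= 84931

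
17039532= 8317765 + 8721767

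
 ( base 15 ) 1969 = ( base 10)5499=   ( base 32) 5br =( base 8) 12573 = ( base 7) 22014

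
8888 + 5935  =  14823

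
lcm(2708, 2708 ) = 2708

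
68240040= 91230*748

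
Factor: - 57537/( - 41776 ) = 2^(-4)*3^3*7^( - 1)*373^(-1) * 2131^1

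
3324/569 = 3324/569= 5.84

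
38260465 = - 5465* ( - 7001)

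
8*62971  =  503768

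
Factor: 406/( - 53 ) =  - 2^1* 7^1*29^1*53^( - 1 )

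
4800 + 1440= 6240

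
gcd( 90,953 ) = 1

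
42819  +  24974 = 67793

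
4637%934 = 901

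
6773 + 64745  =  71518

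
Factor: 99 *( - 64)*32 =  -202752=- 2^11*3^2*11^1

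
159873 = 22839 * 7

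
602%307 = 295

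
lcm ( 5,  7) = 35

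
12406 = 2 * 6203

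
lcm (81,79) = 6399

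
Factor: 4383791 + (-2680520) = 1703271= 3^1*59^1*9623^1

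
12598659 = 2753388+9845271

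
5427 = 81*67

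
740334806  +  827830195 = 1568165001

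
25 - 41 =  -16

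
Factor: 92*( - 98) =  - 9016 = - 2^3*7^2*23^1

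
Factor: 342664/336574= 2^2*211^1*829^(- 1) = 844/829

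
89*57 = 5073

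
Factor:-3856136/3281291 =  - 2^3 *13^( - 1 )*173^( - 1)*1459^( - 1 )*482017^1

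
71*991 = 70361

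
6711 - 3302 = 3409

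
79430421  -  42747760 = 36682661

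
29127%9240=1407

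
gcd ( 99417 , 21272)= 1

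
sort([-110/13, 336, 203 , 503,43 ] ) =[-110/13,43, 203,336,503]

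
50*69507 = 3475350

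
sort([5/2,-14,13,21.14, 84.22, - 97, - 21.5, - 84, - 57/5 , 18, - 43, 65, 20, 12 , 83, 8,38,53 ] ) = [-97, - 84,  -  43 , - 21.5 ,- 14, - 57/5, 5/2, 8,12,13, 18, 20, 21.14 , 38,53,  65, 83,84.22]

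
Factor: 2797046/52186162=199789/3727583=241^1*829^1*1861^( - 1 )*2003^( - 1)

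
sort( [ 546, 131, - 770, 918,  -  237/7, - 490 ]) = [  -  770, - 490,-237/7, 131,546 , 918 ] 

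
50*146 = 7300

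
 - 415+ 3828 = 3413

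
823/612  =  823/612 = 1.34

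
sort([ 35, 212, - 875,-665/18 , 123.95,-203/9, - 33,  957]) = [ - 875, - 665/18 ,  -  33,-203/9, 35, 123.95, 212,957 ] 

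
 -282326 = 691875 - 974201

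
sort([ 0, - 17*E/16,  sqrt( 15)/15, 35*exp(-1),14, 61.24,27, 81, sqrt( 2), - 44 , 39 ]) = [  -  44,-17*E/16, 0,  sqrt( 15 ) /15, sqrt(2 ),35*exp(-1 ),  14, 27,39, 61.24,  81]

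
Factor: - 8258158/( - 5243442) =4129079/2621721 = 3^( - 1) * 17^1*83^( - 1) * 10529^(  -  1) * 242887^1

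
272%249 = 23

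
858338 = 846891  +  11447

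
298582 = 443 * 674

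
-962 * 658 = - 632996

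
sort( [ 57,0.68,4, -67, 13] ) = [ - 67, 0.68 , 4,13,57]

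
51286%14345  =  8251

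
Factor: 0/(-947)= 0=0^1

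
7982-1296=6686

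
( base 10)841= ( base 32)q9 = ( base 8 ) 1511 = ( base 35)O1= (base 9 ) 1134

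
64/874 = 32/437 = 0.07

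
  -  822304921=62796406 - 885101327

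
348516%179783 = 168733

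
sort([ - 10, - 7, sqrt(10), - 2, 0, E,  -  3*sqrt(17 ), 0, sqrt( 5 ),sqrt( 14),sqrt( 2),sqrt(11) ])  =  [-3*sqrt(17 ), - 10, - 7, - 2, 0, 0 , sqrt(2),sqrt( 5), E,  sqrt( 10 ),sqrt( 11 ),sqrt(14) ] 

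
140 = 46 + 94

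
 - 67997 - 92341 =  - 160338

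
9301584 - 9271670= 29914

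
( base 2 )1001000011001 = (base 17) G09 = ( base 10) 4633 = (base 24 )811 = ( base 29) 5EM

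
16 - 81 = -65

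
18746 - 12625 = 6121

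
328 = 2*164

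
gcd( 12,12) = 12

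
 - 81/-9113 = 81/9113 = 0.01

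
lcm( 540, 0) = 0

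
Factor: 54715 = 5^1*31^1 * 353^1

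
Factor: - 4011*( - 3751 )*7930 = 119308919730 = 2^1*  3^1*5^1 * 7^1*11^2  *13^1*31^1*61^1*191^1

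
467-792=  - 325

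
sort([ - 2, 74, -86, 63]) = [-86, - 2, 63, 74 ]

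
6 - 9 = -3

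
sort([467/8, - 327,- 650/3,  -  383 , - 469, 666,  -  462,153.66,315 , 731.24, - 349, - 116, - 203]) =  [ - 469, - 462, - 383, - 349, - 327 , - 650/3, - 203,  -  116,467/8, 153.66,315,666,731.24 ] 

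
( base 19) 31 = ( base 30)1S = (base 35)1n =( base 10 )58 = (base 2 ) 111010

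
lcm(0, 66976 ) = 0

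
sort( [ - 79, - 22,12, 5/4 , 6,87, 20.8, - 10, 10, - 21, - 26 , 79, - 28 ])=[ - 79, - 28, - 26, - 22, -21 , -10,5/4 , 6, 10 , 12,20.8,79, 87 ] 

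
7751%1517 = 166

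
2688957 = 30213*89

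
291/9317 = 291/9317 = 0.03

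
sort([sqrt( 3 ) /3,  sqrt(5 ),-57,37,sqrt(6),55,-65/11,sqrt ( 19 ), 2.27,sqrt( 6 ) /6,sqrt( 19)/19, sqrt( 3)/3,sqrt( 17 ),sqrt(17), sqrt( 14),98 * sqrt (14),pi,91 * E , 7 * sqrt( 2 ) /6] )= [-57, - 65/11,sqrt( 19 )/19,sqrt (6)/6,sqrt( 3)/3,sqrt(3)/3,  7 * sqrt( 2)/6, sqrt( 5 ),2.27, sqrt( 6),pi, sqrt( 14),  sqrt (17),sqrt( 17 ), sqrt( 19),37,55,91*E, 98*sqrt( 14)] 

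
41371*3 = 124113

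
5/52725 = 1/10545= 0.00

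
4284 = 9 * 476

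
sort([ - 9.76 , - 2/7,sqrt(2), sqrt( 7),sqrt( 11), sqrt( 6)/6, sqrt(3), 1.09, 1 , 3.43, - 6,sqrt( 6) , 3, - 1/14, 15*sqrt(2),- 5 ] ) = [  -  9.76, - 6,-5, - 2/7, - 1/14, sqrt( 6)/6, 1, 1.09,sqrt(2 ),sqrt( 3), sqrt (6),sqrt( 7 ),3, sqrt(11), 3.43,15*sqrt( 2)]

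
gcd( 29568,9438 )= 66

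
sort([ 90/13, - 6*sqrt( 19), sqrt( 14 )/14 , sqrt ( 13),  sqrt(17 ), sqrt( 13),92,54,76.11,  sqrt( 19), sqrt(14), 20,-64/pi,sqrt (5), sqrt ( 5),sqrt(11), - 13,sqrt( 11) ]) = [- 6 * sqrt( 19 ), - 64/pi, - 13, sqrt( 14)/14, sqrt(5 )  ,  sqrt ( 5 ) , sqrt( 11),  sqrt( 11),sqrt( 13 ), sqrt(13),sqrt( 14),  sqrt ( 17), sqrt( 19 ),  90/13,20, 54,76.11,92] 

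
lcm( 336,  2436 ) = 9744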